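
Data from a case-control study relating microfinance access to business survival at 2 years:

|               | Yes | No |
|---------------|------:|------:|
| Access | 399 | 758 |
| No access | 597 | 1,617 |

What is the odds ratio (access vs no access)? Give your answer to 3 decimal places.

1.426

Cells: a = 399, b = 758, c = 597, d = 1617.
OR = (a·d)/(b·c) = (399 × 1617) / (758 × 597) = 645183 / 452526 = 1.42574
The odds of business survival at 2 years are about 1.43 times as high in the access group.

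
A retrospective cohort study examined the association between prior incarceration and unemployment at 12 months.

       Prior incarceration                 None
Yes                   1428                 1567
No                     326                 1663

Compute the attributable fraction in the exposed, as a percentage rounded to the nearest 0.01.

Reading the table with exposure as columns: a = 1428 (Prior incarceration, case), b = 326 (Prior incarceration, non-case), c = 1567 (None, case), d = 1663.
Risk in exposed = 1428/1754 = 0.81414; risk in unexposed = 1567/3230 = 0.48514.
RR = 0.81414/0.48514 = 1.67816
AR% = (RR − 1)/RR × 100 = (1.67816 − 1)/1.67816 × 100 = 40.4108%

40.41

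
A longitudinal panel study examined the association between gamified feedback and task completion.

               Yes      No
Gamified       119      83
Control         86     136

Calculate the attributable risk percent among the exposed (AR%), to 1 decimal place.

Cells: a = 119, b = 83, c = 86, d = 136.
Risk in exposed = 119/202 = 0.58911; risk in unexposed = 86/222 = 0.38739.
RR = 0.58911/0.38739 = 1.52072
AR% = (RR − 1)/RR × 100 = (1.52072 − 1)/1.52072 × 100 = 34.2418%

34.2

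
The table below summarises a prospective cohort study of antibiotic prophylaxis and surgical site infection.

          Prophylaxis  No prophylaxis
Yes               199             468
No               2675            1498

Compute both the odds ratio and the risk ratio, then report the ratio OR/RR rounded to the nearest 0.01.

0.82

Reading the table with exposure as columns: a = 199 (Prophylaxis, case), b = 2675 (Prophylaxis, non-case), c = 468 (No prophylaxis, case), d = 1498.
OR = (199·1498)/(2675·468) = 298102/1251900 = 0.23812
Risk in exposed = 199/2874 = 0.06924; risk in unexposed = 468/1966 = 0.23805; RR = 0.29087
OR/RR = 0.23812 / 0.29087 = 0.81864
The outcome is not rare, so the OR lies further from 1 than the RR.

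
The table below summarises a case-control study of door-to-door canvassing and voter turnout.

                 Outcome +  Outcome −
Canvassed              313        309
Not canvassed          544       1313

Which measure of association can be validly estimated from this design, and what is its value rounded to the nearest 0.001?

Cells: a = 313, b = 309, c = 544, d = 1313.
This is a case-control study: participants were sampled on outcome status, so risks in the source population cannot be estimated directly — relative risk is not valid here. The odds ratio is the appropriate measure.
OR = (a·d)/(b·c) = (313 × 1313) / (309 × 544) = 410969 / 168096 = 2.44485

2.445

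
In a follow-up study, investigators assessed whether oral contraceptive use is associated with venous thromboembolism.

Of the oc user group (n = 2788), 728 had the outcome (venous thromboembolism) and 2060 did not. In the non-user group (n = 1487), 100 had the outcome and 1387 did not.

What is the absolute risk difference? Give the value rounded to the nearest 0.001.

0.194

From the description: a = 728, b = 2060, c = 100, d = 1387.
Risk in exposed = 728/2788 = 0.261119; risk in unexposed = 100/1487 = 0.067249.
Risk difference = 0.261119 − 0.067249 = 0.193870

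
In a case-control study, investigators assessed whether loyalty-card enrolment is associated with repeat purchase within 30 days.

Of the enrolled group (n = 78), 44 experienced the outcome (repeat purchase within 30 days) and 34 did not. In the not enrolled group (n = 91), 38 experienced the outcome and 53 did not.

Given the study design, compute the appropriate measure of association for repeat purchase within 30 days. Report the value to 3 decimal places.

From the description: a = 44, b = 34, c = 38, d = 53.
This is a case-control study: participants were sampled on outcome status, so risks in the source population cannot be estimated directly — relative risk is not valid here. The odds ratio is the appropriate measure.
OR = (a·d)/(b·c) = (44 × 53) / (34 × 38) = 2332 / 1292 = 1.80495

1.805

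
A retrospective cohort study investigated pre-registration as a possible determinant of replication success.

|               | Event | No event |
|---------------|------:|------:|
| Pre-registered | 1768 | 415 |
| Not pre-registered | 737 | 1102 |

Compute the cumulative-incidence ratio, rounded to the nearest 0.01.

Cells: a = 1768, b = 415, c = 737, d = 1102.
Risk in exposed = 1768/2183 = 0.80989; risk in unexposed = 737/1839 = 0.40076.
RR = 0.80989 / 0.40076 = 2.02089
The risk among the exposed is 2.02 times that among the unexposed.

2.02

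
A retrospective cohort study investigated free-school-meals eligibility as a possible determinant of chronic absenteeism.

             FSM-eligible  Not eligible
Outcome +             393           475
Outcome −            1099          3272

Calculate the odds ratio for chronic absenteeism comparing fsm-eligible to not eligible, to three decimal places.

2.463

Reading the table with exposure as columns: a = 393 (FSM-eligible, case), b = 1099 (FSM-eligible, non-case), c = 475 (Not eligible, case), d = 3272.
OR = (a·d)/(b·c) = (393 × 3272) / (1099 × 475) = 1285896 / 522025 = 2.46328
The odds of chronic absenteeism are about 2.46 times as high in the fsm-eligible group.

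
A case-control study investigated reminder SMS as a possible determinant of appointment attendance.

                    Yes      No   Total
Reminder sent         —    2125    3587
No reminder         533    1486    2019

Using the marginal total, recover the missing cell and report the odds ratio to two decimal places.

1.92

The missing cell is in the exposed row: 3587 − 2125 = 1462.
So a = 1462, b = 2125, c = 533, d = 1486.
OR = (a·d)/(b·c) = (1462 × 1486) / (2125 × 533) = 2172532 / 1132625 = 1.91814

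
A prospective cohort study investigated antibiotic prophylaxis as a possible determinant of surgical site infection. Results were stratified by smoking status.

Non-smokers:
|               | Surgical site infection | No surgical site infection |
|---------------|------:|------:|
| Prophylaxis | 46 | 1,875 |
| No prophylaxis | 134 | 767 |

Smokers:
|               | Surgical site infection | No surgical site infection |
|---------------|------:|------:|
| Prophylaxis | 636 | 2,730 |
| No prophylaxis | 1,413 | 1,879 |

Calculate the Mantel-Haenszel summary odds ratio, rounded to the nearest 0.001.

OR_MH = Σ(aᵢdᵢ/nᵢ) / Σ(bᵢcᵢ/nᵢ), where nᵢ is the stratum total.
Stratum 1 (Non-smokers): n = 2822; a·d/n = 46·767/2822 = 12.5025; b·c/n = 1875·134/2822 = 89.0326
Stratum 2 (Smokers): n = 6658; a·d/n = 636·1879/6658 = 179.4899; b·c/n = 2730·1413/6658 = 579.3767
OR_MH = (12.5025 + 179.4899) / (89.0326 + 579.3767) = 191.9924 / 668.4093 = 0.28724

0.287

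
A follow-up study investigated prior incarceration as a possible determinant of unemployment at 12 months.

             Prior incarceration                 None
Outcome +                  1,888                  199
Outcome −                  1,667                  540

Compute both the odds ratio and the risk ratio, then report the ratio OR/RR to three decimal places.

1.558

Reading the table with exposure as columns: a = 1888 (Prior incarceration, case), b = 1667 (Prior incarceration, non-case), c = 199 (None, case), d = 540.
OR = (1888·540)/(1667·199) = 1019520/331733 = 3.07331
Risk in exposed = 1888/3555 = 0.53108; risk in unexposed = 199/739 = 0.26928; RR = 1.97221
OR/RR = 3.07331 / 1.97221 = 1.55831
The outcome is not rare, so the OR lies further from 1 than the RR.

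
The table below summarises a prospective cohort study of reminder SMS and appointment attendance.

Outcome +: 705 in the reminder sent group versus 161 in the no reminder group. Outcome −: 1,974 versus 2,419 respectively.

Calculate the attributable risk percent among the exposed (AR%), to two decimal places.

76.29

From the description: a = 705, b = 1974, c = 161, d = 2419.
Risk in exposed = 705/2679 = 0.26316; risk in unexposed = 161/2580 = 0.06240.
RR = 0.26316/0.06240 = 4.21706
AR% = (RR − 1)/RR × 100 = (4.21706 − 1)/4.21706 × 100 = 76.2868%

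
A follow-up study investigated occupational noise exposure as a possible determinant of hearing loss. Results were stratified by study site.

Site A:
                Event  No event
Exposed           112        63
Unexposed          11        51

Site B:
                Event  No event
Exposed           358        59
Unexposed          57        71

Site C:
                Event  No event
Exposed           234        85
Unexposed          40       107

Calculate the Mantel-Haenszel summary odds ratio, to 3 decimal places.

7.594

OR_MH = Σ(aᵢdᵢ/nᵢ) / Σ(bᵢcᵢ/nᵢ), where nᵢ is the stratum total.
Stratum 1 (Site A): n = 237; a·d/n = 112·51/237 = 24.1013; b·c/n = 63·11/237 = 2.9241
Stratum 2 (Site B): n = 545; a·d/n = 358·71/545 = 46.6385; b·c/n = 59·57/545 = 6.1706
Stratum 3 (Site C): n = 466; a·d/n = 234·107/466 = 53.7296; b·c/n = 85·40/466 = 7.2961
OR_MH = (24.1013 + 46.6385 + 53.7296) / (2.9241 + 6.1706 + 7.2961) = 124.4694 / 16.3908 = 7.59384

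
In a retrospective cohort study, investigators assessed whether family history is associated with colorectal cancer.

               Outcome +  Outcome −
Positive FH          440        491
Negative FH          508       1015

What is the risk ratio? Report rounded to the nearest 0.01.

1.42

Cells: a = 440, b = 491, c = 508, d = 1015.
Risk in exposed = 440/931 = 0.47261; risk in unexposed = 508/1523 = 0.33355.
RR = 0.47261 / 0.33355 = 1.41690
The risk among the exposed is 1.42 times that among the unexposed.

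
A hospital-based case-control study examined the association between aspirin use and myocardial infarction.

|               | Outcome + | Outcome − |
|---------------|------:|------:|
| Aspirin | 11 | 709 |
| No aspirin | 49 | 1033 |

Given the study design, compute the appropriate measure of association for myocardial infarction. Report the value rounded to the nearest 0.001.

0.327

Cells: a = 11, b = 709, c = 49, d = 1033.
This is a hospital-based case-control study: participants were sampled on outcome status, so risks in the source population cannot be estimated directly — relative risk is not valid here. The odds ratio is the appropriate measure.
OR = (a·d)/(b·c) = (11 × 1033) / (709 × 49) = 11363 / 34741 = 0.32708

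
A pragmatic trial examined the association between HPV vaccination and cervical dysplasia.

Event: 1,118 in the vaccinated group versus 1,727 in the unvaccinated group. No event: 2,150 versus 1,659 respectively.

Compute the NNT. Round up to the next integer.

Risk in treated group = 1118/3268 = 0.34211; risk in control = 1727/3386 = 0.51004.
Absolute risk reduction = 0.51004 − 0.34211 = 0.16794
NNT = 1 / ARR = 1 / 0.16794 = 5.955 → round up → 6

6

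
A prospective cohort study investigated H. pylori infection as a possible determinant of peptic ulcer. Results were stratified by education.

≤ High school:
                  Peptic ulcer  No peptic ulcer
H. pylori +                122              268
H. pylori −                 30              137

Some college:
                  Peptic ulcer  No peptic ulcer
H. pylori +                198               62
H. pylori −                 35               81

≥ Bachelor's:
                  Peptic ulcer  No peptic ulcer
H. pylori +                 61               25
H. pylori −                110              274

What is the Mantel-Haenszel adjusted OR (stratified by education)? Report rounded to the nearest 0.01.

4.15

OR_MH = Σ(aᵢdᵢ/nᵢ) / Σ(bᵢcᵢ/nᵢ), where nᵢ is the stratum total.
Stratum 1 (≤ High school): n = 557; a·d/n = 122·137/557 = 30.0072; b·c/n = 268·30/557 = 14.4345
Stratum 2 (Some college): n = 376; a·d/n = 198·81/376 = 42.6543; b·c/n = 62·35/376 = 5.7713
Stratum 3 (≥ Bachelor's): n = 470; a·d/n = 61·274/470 = 35.5617; b·c/n = 25·110/470 = 5.8511
OR_MH = (30.0072 + 42.6543 + 35.5617) / (14.4345 + 5.7713 + 5.8511) = 108.2231 / 26.0568 = 4.15335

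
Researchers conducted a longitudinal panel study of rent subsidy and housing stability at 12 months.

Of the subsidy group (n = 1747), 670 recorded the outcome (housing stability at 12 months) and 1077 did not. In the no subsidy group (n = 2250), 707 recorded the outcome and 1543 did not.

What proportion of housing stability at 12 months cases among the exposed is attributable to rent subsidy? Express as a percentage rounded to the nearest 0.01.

From the description: a = 670, b = 1077, c = 707, d = 1543.
Risk in exposed = 670/1747 = 0.38351; risk in unexposed = 707/2250 = 0.31422.
RR = 0.38351/0.31422 = 1.22052
AR% = (RR − 1)/RR × 100 = (1.22052 − 1)/1.22052 × 100 = 18.0677%

18.07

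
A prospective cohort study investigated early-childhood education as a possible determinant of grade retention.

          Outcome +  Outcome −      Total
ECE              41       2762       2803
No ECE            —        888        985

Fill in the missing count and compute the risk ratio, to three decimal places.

The missing cell is in the unexposed row: 985 − 888 = 97.
So a = 41, b = 2762, c = 97, d = 888.
RR = [a/(a+b)] / [c/(c+d)] = (41/2803) / (97/985) = 0.01463/0.09848 = 0.14853

0.149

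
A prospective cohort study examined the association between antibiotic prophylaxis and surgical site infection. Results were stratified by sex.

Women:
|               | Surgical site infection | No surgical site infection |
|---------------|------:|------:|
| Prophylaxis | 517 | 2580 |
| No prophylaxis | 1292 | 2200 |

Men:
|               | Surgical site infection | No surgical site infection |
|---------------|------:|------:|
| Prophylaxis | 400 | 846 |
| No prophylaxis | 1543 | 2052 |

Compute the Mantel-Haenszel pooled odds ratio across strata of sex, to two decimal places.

0.44

OR_MH = Σ(aᵢdᵢ/nᵢ) / Σ(bᵢcᵢ/nᵢ), where nᵢ is the stratum total.
Stratum 1 (Women): n = 6589; a·d/n = 517·2200/6589 = 172.6210; b·c/n = 2580·1292/6589 = 505.8977
Stratum 2 (Men): n = 4841; a·d/n = 400·2052/4841 = 169.5517; b·c/n = 846·1543/4841 = 269.6505
OR_MH = (172.6210 + 169.5517) / (505.8977 + 269.6505) = 342.1728 / 775.5482 = 0.44120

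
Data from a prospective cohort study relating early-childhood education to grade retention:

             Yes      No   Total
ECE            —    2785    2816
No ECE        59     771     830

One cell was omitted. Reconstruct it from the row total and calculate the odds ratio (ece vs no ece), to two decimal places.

The missing cell is in the exposed row: 2816 − 2785 = 31.
So a = 31, b = 2785, c = 59, d = 771.
OR = (a·d)/(b·c) = (31 × 771) / (2785 × 59) = 23901 / 164315 = 0.14546

0.15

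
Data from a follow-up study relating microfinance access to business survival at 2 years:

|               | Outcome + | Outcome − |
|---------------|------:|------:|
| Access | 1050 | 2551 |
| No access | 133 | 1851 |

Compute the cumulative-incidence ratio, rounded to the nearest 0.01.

Cells: a = 1050, b = 2551, c = 133, d = 1851.
Risk in exposed = 1050/3601 = 0.29159; risk in unexposed = 133/1984 = 0.06704.
RR = 0.29159 / 0.06704 = 4.34967
The risk among the exposed is 4.35 times that among the unexposed.

4.35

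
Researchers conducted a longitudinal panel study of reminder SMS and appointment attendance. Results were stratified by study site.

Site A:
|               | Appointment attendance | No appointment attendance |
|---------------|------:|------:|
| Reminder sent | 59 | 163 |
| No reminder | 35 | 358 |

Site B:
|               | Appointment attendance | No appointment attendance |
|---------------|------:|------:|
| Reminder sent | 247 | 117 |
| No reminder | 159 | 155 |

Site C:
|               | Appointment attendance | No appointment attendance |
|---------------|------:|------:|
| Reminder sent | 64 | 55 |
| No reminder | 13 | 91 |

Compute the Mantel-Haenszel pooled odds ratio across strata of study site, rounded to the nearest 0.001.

2.929

OR_MH = Σ(aᵢdᵢ/nᵢ) / Σ(bᵢcᵢ/nᵢ), where nᵢ is the stratum total.
Stratum 1 (Site A): n = 615; a·d/n = 59·358/615 = 34.3447; b·c/n = 163·35/615 = 9.2764
Stratum 2 (Site B): n = 678; a·d/n = 247·155/678 = 56.4676; b·c/n = 117·159/678 = 27.4381
Stratum 3 (Site C): n = 223; a·d/n = 64·91/223 = 26.1166; b·c/n = 55·13/223 = 3.2063
OR_MH = (34.3447 + 56.4676 + 26.1166) / (9.2764 + 27.4381 + 3.2063) = 116.9289 / 39.9208 = 2.92902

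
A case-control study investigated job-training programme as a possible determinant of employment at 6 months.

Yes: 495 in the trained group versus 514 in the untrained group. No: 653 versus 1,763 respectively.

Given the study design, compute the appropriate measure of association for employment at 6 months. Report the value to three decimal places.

2.600

From the description: a = 495, b = 653, c = 514, d = 1763.
This is a case-control study: participants were sampled on outcome status, so risks in the source population cannot be estimated directly — relative risk is not valid here. The odds ratio is the appropriate measure.
OR = (a·d)/(b·c) = (495 × 1763) / (653 × 514) = 872685 / 335642 = 2.60005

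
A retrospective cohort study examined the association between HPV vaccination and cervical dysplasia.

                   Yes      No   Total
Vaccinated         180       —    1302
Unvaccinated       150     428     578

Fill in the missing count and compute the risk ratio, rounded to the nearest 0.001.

0.533

The missing cell is in the exposed row: 1302 − 180 = 1122.
So a = 180, b = 1122, c = 150, d = 428.
RR = [a/(a+b)] / [c/(c+d)] = (180/1302) / (150/578) = 0.13825/0.25952 = 0.53272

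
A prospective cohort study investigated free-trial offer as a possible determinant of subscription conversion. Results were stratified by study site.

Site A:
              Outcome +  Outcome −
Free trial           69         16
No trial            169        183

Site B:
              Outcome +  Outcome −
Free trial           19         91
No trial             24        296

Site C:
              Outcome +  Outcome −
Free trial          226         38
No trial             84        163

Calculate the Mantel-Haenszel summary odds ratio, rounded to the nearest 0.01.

OR_MH = Σ(aᵢdᵢ/nᵢ) / Σ(bᵢcᵢ/nᵢ), where nᵢ is the stratum total.
Stratum 1 (Site A): n = 437; a·d/n = 69·183/437 = 28.8947; b·c/n = 16·169/437 = 6.1876
Stratum 2 (Site B): n = 430; a·d/n = 19·296/430 = 13.0791; b·c/n = 91·24/430 = 5.0791
Stratum 3 (Site C): n = 511; a·d/n = 226·163/511 = 72.0900; b·c/n = 38·84/511 = 6.2466
OR_MH = (28.8947 + 13.0791 + 72.0900) / (6.1876 + 5.0791 + 6.2466) = 114.0638 / 17.5133 = 6.51299

6.51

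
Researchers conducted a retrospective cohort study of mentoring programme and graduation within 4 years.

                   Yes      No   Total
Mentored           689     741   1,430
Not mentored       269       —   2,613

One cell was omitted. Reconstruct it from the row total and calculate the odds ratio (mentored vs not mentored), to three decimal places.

8.102

The missing cell is in the unexposed row: 2613 − 269 = 2344.
So a = 689, b = 741, c = 269, d = 2344.
OR = (a·d)/(b·c) = (689 × 2344) / (741 × 269) = 1615016 / 199329 = 8.10226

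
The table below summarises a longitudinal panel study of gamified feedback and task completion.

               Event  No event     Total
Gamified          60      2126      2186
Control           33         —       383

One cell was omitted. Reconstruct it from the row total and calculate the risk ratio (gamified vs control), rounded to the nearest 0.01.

The missing cell is in the unexposed row: 383 − 33 = 350.
So a = 60, b = 2126, c = 33, d = 350.
RR = [a/(a+b)] / [c/(c+d)] = (60/2186) / (33/383) = 0.02745/0.08616 = 0.31856

0.32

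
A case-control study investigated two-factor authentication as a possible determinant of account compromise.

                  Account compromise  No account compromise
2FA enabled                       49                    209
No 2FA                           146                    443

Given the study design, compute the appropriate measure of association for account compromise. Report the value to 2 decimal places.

0.71

Cells: a = 49, b = 209, c = 146, d = 443.
This is a case-control study: participants were sampled on outcome status, so risks in the source population cannot be estimated directly — relative risk is not valid here. The odds ratio is the appropriate measure.
OR = (a·d)/(b·c) = (49 × 443) / (209 × 146) = 21707 / 30514 = 0.71138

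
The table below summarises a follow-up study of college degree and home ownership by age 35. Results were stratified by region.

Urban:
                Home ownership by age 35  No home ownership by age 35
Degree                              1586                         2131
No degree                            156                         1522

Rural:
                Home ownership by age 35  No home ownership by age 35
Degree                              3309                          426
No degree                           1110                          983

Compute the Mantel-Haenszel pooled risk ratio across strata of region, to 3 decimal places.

RR_MH = Σ(aᵢ·n₀ᵢ/nᵢ) / Σ(cᵢ·n₁ᵢ/nᵢ), with n₁ᵢ = aᵢ+bᵢ (exposed), n₀ᵢ = cᵢ+dᵢ (unexposed), nᵢ = n₁ᵢ+n₀ᵢ.
Stratum 1 (Urban): n₁ = 3717, n₀ = 1678, n = 5395; a·n₀/n = 1586·1678/5395 = 493.2916; c·n₁/n = 156·3717/5395 = 107.4795
Stratum 2 (Rural): n₁ = 3735, n₀ = 2093, n = 5828; a·n₀/n = 3309·2093/5828 = 1188.3557; c·n₁/n = 1110·3735/5828 = 711.3675
RR_MH = (493.2916 + 1188.3557) / (107.4795 + 711.3675) = 1681.6473 / 818.8471 = 2.05368

2.054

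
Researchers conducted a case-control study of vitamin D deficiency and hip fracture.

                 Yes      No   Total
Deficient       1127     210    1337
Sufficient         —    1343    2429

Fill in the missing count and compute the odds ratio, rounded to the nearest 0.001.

6.637

The missing cell is in the unexposed row: 2429 − 1343 = 1086.
So a = 1127, b = 210, c = 1086, d = 1343.
OR = (a·d)/(b·c) = (1127 × 1343) / (210 × 1086) = 1513561 / 228060 = 6.63668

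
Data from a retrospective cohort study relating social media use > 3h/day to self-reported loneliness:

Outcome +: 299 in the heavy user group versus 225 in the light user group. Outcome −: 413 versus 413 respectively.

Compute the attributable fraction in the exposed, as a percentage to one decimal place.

16.0

From the description: a = 299, b = 413, c = 225, d = 413.
Risk in exposed = 299/712 = 0.41994; risk in unexposed = 225/638 = 0.35266.
RR = 0.41994/0.35266 = 1.19077
AR% = (RR − 1)/RR × 100 = (1.19077 − 1)/1.19077 × 100 = 16.0210%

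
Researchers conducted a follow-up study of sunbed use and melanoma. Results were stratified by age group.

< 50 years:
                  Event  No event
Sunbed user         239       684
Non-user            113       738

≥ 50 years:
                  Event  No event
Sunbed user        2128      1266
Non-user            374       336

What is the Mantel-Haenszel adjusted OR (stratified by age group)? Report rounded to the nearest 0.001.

1.722

OR_MH = Σ(aᵢdᵢ/nᵢ) / Σ(bᵢcᵢ/nᵢ), where nᵢ is the stratum total.
Stratum 1 (< 50 years): n = 1774; a·d/n = 239·738/1774 = 99.4262; b·c/n = 684·113/1774 = 43.5693
Stratum 2 (≥ 50 years): n = 4104; a·d/n = 2128·336/4104 = 174.2222; b·c/n = 1266·374/4104 = 115.3713
OR_MH = (99.4262 + 174.2222) / (43.5693 + 115.3713) = 273.6484 / 158.9407 = 1.72170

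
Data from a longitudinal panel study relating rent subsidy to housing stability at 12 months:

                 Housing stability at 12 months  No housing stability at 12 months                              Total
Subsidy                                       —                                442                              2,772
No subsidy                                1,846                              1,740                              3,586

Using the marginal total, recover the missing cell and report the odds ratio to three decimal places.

4.969

The missing cell is in the exposed row: 2772 − 442 = 2330.
So a = 2330, b = 442, c = 1846, d = 1740.
OR = (a·d)/(b·c) = (2330 × 1740) / (442 × 1846) = 4054200 / 815932 = 4.96880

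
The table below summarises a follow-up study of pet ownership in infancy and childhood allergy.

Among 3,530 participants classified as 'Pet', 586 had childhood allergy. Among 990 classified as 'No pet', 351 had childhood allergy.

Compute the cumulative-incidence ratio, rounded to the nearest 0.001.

0.468

From the description: a = 586, b = 2944, c = 351, d = 639.
Risk in exposed = 586/3530 = 0.16601; risk in unexposed = 351/990 = 0.35455.
RR = 0.16601 / 0.35455 = 0.46822
The risk is 53% lower among the exposed than among the unexposed.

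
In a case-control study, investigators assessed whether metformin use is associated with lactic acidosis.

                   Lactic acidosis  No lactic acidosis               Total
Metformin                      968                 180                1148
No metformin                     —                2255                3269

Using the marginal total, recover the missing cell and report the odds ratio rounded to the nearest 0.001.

11.959

The missing cell is in the unexposed row: 3269 − 2255 = 1014.
So a = 968, b = 180, c = 1014, d = 2255.
OR = (a·d)/(b·c) = (968 × 2255) / (180 × 1014) = 2182840 / 182520 = 11.95946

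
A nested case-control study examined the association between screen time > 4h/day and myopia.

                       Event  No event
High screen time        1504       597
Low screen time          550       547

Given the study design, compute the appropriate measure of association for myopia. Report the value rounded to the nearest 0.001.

2.506

Cells: a = 1504, b = 597, c = 550, d = 547.
This is a nested case-control study: participants were sampled on outcome status, so risks in the source population cannot be estimated directly — relative risk is not valid here. The odds ratio is the appropriate measure.
OR = (a·d)/(b·c) = (1504 × 547) / (597 × 550) = 822688 / 328350 = 2.50552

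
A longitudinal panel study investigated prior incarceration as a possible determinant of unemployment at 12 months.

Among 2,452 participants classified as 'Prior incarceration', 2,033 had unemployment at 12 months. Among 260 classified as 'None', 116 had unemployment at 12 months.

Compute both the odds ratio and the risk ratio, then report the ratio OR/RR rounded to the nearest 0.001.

3.241

From the description: a = 2033, b = 419, c = 116, d = 144.
OR = (2033·144)/(419·116) = 292752/48604 = 6.02321
Risk in exposed = 2033/2452 = 0.82912; risk in unexposed = 116/260 = 0.44615; RR = 1.85837
OR/RR = 6.02321 / 1.85837 = 3.24112
The outcome is not rare, so the OR lies further from 1 than the RR.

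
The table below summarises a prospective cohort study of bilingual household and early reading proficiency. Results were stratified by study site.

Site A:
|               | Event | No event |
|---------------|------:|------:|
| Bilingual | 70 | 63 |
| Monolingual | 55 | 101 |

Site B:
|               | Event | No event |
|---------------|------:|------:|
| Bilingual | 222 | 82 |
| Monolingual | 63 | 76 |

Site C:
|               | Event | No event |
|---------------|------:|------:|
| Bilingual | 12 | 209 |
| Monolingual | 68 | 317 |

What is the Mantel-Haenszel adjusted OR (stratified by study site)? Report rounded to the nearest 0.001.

1.461

OR_MH = Σ(aᵢdᵢ/nᵢ) / Σ(bᵢcᵢ/nᵢ), where nᵢ is the stratum total.
Stratum 1 (Site A): n = 289; a·d/n = 70·101/289 = 24.4637; b·c/n = 63·55/289 = 11.9896
Stratum 2 (Site B): n = 443; a·d/n = 222·76/443 = 38.0858; b·c/n = 82·63/443 = 11.6614
Stratum 3 (Site C): n = 606; a·d/n = 12·317/606 = 6.2772; b·c/n = 209·68/606 = 23.4521
OR_MH = (24.4637 + 38.0858 + 6.2772) / (11.9896 + 11.6614 + 23.4521) = 68.8267 / 47.1032 = 1.46119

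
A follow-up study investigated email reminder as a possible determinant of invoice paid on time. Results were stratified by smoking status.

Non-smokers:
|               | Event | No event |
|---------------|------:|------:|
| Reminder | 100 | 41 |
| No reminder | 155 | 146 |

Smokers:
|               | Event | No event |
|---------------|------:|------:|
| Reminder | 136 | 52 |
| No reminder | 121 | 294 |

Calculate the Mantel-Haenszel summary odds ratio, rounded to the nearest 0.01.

4.00

OR_MH = Σ(aᵢdᵢ/nᵢ) / Σ(bᵢcᵢ/nᵢ), where nᵢ is the stratum total.
Stratum 1 (Non-smokers): n = 442; a·d/n = 100·146/442 = 33.0317; b·c/n = 41·155/442 = 14.3778
Stratum 2 (Smokers): n = 603; a·d/n = 136·294/603 = 66.3085; b·c/n = 52·121/603 = 10.4345
OR_MH = (33.0317 + 66.3085) / (14.3778 + 10.4345) = 99.3401 / 24.8123 = 4.00366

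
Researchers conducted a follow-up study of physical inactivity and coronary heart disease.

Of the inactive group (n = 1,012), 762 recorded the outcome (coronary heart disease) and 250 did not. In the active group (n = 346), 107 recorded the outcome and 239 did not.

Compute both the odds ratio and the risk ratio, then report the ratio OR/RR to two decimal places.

From the description: a = 762, b = 250, c = 107, d = 239.
OR = (762·239)/(250·107) = 182118/26750 = 6.80815
Risk in exposed = 762/1012 = 0.75296; risk in unexposed = 107/346 = 0.30925; RR = 2.43482
OR/RR = 6.80815 / 2.43482 = 2.79616
The outcome is not rare, so the OR lies further from 1 than the RR.

2.80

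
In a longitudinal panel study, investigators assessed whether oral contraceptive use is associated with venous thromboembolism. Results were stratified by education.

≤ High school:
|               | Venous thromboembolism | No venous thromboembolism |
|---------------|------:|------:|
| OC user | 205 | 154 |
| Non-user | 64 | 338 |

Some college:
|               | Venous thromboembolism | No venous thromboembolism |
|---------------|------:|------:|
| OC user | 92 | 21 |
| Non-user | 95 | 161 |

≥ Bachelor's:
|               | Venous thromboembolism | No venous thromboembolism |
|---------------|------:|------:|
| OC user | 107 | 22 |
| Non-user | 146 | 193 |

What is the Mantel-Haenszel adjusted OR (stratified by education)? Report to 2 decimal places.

OR_MH = Σ(aᵢdᵢ/nᵢ) / Σ(bᵢcᵢ/nᵢ), where nᵢ is the stratum total.
Stratum 1 (≤ High school): n = 761; a·d/n = 205·338/761 = 91.0512; b·c/n = 154·64/761 = 12.9514
Stratum 2 (Some college): n = 369; a·d/n = 92·161/369 = 40.1409; b·c/n = 21·95/369 = 5.4065
Stratum 3 (≥ Bachelor's): n = 468; a·d/n = 107·193/468 = 44.1261; b·c/n = 22·146/468 = 6.8632
OR_MH = (91.0512 + 40.1409 + 44.1261) / (12.9514 + 5.4065 + 6.8632) = 175.3182 / 25.2211 = 6.95124

6.95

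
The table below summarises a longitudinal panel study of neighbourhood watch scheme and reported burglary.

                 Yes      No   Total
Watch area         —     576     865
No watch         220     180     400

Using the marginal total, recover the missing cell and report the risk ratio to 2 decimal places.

0.61

The missing cell is in the exposed row: 865 − 576 = 289.
So a = 289, b = 576, c = 220, d = 180.
RR = [a/(a+b)] / [c/(c+d)] = (289/865) / (220/400) = 0.33410/0.55000 = 0.60746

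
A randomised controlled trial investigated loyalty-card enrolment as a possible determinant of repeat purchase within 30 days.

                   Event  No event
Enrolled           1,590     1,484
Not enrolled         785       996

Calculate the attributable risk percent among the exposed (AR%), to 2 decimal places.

14.79

Cells: a = 1590, b = 1484, c = 785, d = 996.
Risk in exposed = 1590/3074 = 0.51724; risk in unexposed = 785/1781 = 0.44076.
RR = 0.51724/0.44076 = 1.17351
AR% = (RR − 1)/RR × 100 = (1.17351 − 1)/1.17351 × 100 = 14.7857%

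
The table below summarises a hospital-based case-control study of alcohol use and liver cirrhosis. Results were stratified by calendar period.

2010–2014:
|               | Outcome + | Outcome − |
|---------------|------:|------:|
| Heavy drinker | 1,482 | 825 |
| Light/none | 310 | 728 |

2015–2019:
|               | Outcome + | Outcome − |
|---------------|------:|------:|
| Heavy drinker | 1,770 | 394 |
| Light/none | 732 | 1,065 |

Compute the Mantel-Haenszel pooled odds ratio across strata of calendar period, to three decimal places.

OR_MH = Σ(aᵢdᵢ/nᵢ) / Σ(bᵢcᵢ/nᵢ), where nᵢ is the stratum total.
Stratum 1 (2010–2014): n = 3345; a·d/n = 1482·728/3345 = 322.5399; b·c/n = 825·310/3345 = 76.4574
Stratum 2 (2015–2019): n = 3961; a·d/n = 1770·1065/3961 = 475.9025; b·c/n = 394·732/3961 = 72.8119
OR_MH = (322.5399 + 475.9025) / (76.4574 + 72.8119) = 798.4425 / 149.2693 = 5.34901

5.349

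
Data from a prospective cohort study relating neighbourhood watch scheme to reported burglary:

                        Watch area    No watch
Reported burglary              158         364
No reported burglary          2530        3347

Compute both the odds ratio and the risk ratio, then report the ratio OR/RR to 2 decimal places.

0.96

Reading the table with exposure as columns: a = 158 (Watch area, case), b = 2530 (Watch area, non-case), c = 364 (No watch, case), d = 3347.
OR = (158·3347)/(2530·364) = 528826/920920 = 0.57424
Risk in exposed = 158/2688 = 0.05878; risk in unexposed = 364/3711 = 0.09809; RR = 0.59926
OR/RR = 0.57424 / 0.59926 = 0.95824
The outcome is rare in both groups, so OR ≈ RR (ratio near 1).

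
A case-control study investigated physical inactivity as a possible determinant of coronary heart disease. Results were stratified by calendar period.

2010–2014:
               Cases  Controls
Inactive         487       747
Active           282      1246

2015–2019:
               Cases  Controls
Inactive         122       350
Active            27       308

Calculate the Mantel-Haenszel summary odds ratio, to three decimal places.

OR_MH = Σ(aᵢdᵢ/nᵢ) / Σ(bᵢcᵢ/nᵢ), where nᵢ is the stratum total.
Stratum 1 (2010–2014): n = 2762; a·d/n = 487·1246/2762 = 219.6966; b·c/n = 747·282/2762 = 76.2686
Stratum 2 (2015–2019): n = 807; a·d/n = 122·308/807 = 46.5626; b·c/n = 350·27/807 = 11.7100
OR_MH = (219.6966 + 46.5626) / (76.2686 + 11.7100) = 266.2592 / 87.9787 = 3.02641

3.026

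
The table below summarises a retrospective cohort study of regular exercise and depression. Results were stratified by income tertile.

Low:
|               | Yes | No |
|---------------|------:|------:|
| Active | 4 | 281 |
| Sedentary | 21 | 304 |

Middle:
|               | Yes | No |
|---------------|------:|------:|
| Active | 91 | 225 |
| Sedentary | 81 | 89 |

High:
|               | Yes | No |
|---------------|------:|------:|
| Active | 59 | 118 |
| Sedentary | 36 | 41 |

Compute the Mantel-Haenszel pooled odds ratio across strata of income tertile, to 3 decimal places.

0.441

OR_MH = Σ(aᵢdᵢ/nᵢ) / Σ(bᵢcᵢ/nᵢ), where nᵢ is the stratum total.
Stratum 1 (Low): n = 610; a·d/n = 4·304/610 = 1.9934; b·c/n = 281·21/610 = 9.6738
Stratum 2 (Middle): n = 486; a·d/n = 91·89/486 = 16.6646; b·c/n = 225·81/486 = 37.5000
Stratum 3 (High): n = 254; a·d/n = 59·41/254 = 9.5236; b·c/n = 118·36/254 = 16.7244
OR_MH = (1.9934 + 16.6646 + 9.5236) / (9.6738 + 37.5000 + 16.7244) = 28.1817 / 63.8982 = 0.44104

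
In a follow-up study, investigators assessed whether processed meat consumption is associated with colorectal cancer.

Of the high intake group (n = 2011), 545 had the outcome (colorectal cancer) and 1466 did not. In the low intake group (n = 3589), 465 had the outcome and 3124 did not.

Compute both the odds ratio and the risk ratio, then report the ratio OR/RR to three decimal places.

1.194

From the description: a = 545, b = 1466, c = 465, d = 3124.
OR = (545·3124)/(1466·465) = 1702580/681690 = 2.49759
Risk in exposed = 545/2011 = 0.27101; risk in unexposed = 465/3589 = 0.12956; RR = 2.09173
OR/RR = 2.49759 / 2.09173 = 1.19403
The outcome is not rare, so the OR lies further from 1 than the RR.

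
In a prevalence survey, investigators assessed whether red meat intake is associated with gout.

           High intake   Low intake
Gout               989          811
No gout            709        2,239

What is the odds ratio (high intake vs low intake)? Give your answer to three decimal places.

Reading the table with exposure as columns: a = 989 (High intake, case), b = 709 (High intake, non-case), c = 811 (Low intake, case), d = 2239.
OR = (a·d)/(b·c) = (989 × 2239) / (709 × 811) = 2214371 / 574999 = 3.85109
The odds of gout are about 3.85 times as high in the high intake group.

3.851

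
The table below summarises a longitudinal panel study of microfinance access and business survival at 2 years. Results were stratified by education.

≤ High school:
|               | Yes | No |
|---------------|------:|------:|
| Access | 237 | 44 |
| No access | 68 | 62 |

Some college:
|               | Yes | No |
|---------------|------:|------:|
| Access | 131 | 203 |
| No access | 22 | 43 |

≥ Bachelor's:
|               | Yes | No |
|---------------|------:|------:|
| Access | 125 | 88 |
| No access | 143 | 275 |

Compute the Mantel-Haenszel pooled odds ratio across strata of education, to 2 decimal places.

2.72

OR_MH = Σ(aᵢdᵢ/nᵢ) / Σ(bᵢcᵢ/nᵢ), where nᵢ is the stratum total.
Stratum 1 (≤ High school): n = 411; a·d/n = 237·62/411 = 35.7518; b·c/n = 44·68/411 = 7.2798
Stratum 2 (Some college): n = 399; a·d/n = 131·43/399 = 14.1178; b·c/n = 203·22/399 = 11.1930
Stratum 3 (≥ Bachelor's): n = 631; a·d/n = 125·275/631 = 54.4770; b·c/n = 88·143/631 = 19.9429
OR_MH = (35.7518 + 14.1178 + 54.4770) / (7.2798 + 11.1930 + 19.9429) = 104.3466 / 38.4157 = 2.71625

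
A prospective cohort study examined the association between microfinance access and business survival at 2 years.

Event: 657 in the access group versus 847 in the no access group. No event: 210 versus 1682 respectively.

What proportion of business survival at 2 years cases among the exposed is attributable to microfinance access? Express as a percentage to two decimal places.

From the description: a = 657, b = 210, c = 847, d = 1682.
Risk in exposed = 657/867 = 0.75779; risk in unexposed = 847/2529 = 0.33491.
RR = 0.75779/0.33491 = 2.26262
AR% = (RR − 1)/RR × 100 = (2.26262 − 1)/2.26262 × 100 = 55.8035%

55.80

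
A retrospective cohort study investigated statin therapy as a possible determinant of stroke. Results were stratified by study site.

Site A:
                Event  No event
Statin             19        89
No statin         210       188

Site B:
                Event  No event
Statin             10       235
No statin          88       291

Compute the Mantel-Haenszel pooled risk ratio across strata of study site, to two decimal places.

RR_MH = Σ(aᵢ·n₀ᵢ/nᵢ) / Σ(cᵢ·n₁ᵢ/nᵢ), with n₁ᵢ = aᵢ+bᵢ (exposed), n₀ᵢ = cᵢ+dᵢ (unexposed), nᵢ = n₁ᵢ+n₀ᵢ.
Stratum 1 (Site A): n₁ = 108, n₀ = 398, n = 506; a·n₀/n = 19·398/506 = 14.9447; c·n₁/n = 210·108/506 = 44.8221
Stratum 2 (Site B): n₁ = 245, n₀ = 379, n = 624; a·n₀/n = 10·379/624 = 6.0737; c·n₁/n = 88·245/624 = 34.5513
RR_MH = (14.9447 + 6.0737) / (44.8221 + 34.5513) = 21.0184 / 79.3734 = 0.26480

0.26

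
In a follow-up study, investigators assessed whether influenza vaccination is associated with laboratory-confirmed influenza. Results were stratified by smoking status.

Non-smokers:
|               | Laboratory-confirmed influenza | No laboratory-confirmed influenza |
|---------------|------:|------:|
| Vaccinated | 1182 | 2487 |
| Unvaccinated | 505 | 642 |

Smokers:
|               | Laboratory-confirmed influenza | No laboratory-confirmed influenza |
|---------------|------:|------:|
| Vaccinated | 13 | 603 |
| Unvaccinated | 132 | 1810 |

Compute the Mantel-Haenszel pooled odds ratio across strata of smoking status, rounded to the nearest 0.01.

OR_MH = Σ(aᵢdᵢ/nᵢ) / Σ(bᵢcᵢ/nᵢ), where nᵢ is the stratum total.
Stratum 1 (Non-smokers): n = 4816; a·d/n = 1182·642/4816 = 157.5673; b·c/n = 2487·505/4816 = 260.7838
Stratum 2 (Smokers): n = 2558; a·d/n = 13·1810/2558 = 9.1986; b·c/n = 603·132/2558 = 31.1165
OR_MH = (157.5673 + 9.1986) / (260.7838 + 31.1165) = 166.7659 / 291.9003 = 0.57131

0.57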